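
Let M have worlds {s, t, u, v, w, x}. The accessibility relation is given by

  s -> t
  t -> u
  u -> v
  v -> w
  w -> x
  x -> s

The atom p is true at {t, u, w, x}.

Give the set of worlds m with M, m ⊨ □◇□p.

{t, u, w, x}

s: successors {t}; ◇□p there: t:F. ✗
t: successors {u}; ◇□p there: u:T. ✓
u: successors {v}; ◇□p there: v:T. ✓
v: successors {w}; ◇□p there: w:F. ✗
w: successors {x}; ◇□p there: x:T. ✓
x: successors {s}; ◇□p there: s:T. ✓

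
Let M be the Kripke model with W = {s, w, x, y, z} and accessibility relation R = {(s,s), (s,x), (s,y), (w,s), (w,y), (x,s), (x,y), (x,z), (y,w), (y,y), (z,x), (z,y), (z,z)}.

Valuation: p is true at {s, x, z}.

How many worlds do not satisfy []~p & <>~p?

4

s: []~p is F, <>~p is T. ✗
w: []~p is F, <>~p is T. ✗
x: []~p is F, <>~p is T. ✗
y: []~p is T, <>~p is T. ✓
z: []~p is F, <>~p is T. ✗
Satisfying worlds: {y}.
So []~p & <>~p fails at the other 4 worlds.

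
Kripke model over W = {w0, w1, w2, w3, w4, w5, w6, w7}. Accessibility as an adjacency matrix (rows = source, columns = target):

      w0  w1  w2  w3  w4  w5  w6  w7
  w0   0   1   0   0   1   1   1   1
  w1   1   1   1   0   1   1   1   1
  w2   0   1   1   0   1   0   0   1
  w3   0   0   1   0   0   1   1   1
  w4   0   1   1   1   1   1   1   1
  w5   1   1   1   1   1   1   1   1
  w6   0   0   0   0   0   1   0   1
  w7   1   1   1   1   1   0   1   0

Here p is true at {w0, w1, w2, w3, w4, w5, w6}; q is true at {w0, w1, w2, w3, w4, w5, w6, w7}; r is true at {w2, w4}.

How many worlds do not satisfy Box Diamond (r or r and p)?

6

w0: successors {w1, w4, w5, w6, w7}; Diamond (r or r and p) there: w1:T, w4:T, w5:T, w6:F, w7:T. ✗
w1: successors {w0, w1, w2, w4, w5, w6, w7}; Diamond (r or r and p) there: w0:T, w1:T, w2:T, w4:T, w5:T, w6:F, w7:T. ✗
w2: successors {w1, w2, w4, w7}; Diamond (r or r and p) there: w1:T, w2:T, w4:T, w7:T. ✓
w3: successors {w2, w5, w6, w7}; Diamond (r or r and p) there: w2:T, w5:T, w6:F, w7:T. ✗
w4: successors {w1, w2, w3, w4, w5, w6, w7}; Diamond (r or r and p) there: w1:T, w2:T, w3:T, w4:T, w5:T, w6:F, w7:T. ✗
w5: successors {w0, w1, w2, w3, w4, w5, w6, w7}; Diamond (r or r and p) there: w0:T, w1:T, w2:T, w3:T, w4:T, w5:T, w6:F, w7:T. ✗
w6: successors {w5, w7}; Diamond (r or r and p) there: w5:T, w7:T. ✓
w7: successors {w0, w1, w2, w3, w4, w6}; Diamond (r or r and p) there: w0:T, w1:T, w2:T, w3:T, w4:T, w6:F. ✗
Satisfying worlds: {w2, w6}.
So Box Diamond (r or r and p) fails at the other 6 worlds.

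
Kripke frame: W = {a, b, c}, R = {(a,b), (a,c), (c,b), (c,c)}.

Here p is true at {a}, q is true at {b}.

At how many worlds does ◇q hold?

a: successors {b, c}; q there: b:T, c:F. ✓
b: no successors, so ◇q fails. ✗
c: successors {b, c}; q there: b:T, c:F. ✓
Satisfying worlds: {a, c}.

2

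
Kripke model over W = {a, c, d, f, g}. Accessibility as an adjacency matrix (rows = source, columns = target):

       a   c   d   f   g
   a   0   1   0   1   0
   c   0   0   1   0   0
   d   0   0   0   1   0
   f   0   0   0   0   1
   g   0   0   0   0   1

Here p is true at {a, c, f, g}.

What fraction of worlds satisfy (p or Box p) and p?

4/5

a: p or Box p is T, p is T. ✓
c: p or Box p is T, p is T. ✓
d: p or Box p is T, p is F. ✗
f: p or Box p is T, p is T. ✓
g: p or Box p is T, p is T. ✓
That's 4 of 5 worlds, so 4/5.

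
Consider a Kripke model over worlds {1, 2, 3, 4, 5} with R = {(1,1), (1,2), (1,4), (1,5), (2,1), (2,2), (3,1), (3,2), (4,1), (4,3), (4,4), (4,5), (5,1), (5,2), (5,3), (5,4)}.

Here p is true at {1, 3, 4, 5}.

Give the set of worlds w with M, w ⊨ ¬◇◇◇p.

1: ◇◇◇p is T. ✗
2: ◇◇◇p is T. ✗
3: ◇◇◇p is T. ✗
4: ◇◇◇p is T. ✗
5: ◇◇◇p is T. ✗

∅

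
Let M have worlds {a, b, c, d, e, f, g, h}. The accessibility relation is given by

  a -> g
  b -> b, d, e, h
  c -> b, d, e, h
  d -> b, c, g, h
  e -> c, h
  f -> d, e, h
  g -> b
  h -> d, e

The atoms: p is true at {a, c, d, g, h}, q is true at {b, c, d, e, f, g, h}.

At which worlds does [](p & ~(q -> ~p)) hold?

a: successors {g}; p & ~(q -> ~p) there: g:T. ✓
b: successors {b, d, e, h}; p & ~(q -> ~p) there: b:F, d:T, e:F, h:T. ✗
c: successors {b, d, e, h}; p & ~(q -> ~p) there: b:F, d:T, e:F, h:T. ✗
d: successors {b, c, g, h}; p & ~(q -> ~p) there: b:F, c:T, g:T, h:T. ✗
e: successors {c, h}; p & ~(q -> ~p) there: c:T, h:T. ✓
f: successors {d, e, h}; p & ~(q -> ~p) there: d:T, e:F, h:T. ✗
g: successors {b}; p & ~(q -> ~p) there: b:F. ✗
h: successors {d, e}; p & ~(q -> ~p) there: d:T, e:F. ✗

{a, e}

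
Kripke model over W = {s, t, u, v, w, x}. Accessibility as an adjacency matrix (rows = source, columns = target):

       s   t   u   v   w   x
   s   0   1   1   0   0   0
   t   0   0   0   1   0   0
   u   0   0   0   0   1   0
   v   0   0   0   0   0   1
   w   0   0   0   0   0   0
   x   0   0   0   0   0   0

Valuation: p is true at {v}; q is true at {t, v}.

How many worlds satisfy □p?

s: successors {t, u}; p there: t:F, u:F. ✗
t: successors {v}; p there: v:T. ✓
u: successors {w}; p there: w:F. ✗
v: successors {x}; p there: x:F. ✗
w: no successors, so □p holds vacuously. ✓
x: no successors, so □p holds vacuously. ✓
Satisfying worlds: {t, w, x}.

3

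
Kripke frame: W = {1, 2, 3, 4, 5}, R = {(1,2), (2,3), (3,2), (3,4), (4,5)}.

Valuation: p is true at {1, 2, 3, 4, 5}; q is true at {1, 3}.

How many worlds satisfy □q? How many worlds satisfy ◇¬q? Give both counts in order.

2 and 3

For □q:
1: successors {2}; q there: 2:F. ✗
2: successors {3}; q there: 3:T. ✓
3: successors {2, 4}; q there: 2:F, 4:F. ✗
4: successors {5}; q there: 5:F. ✗
5: no successors, so □q holds vacuously. ✓
— 2 worlds.
For ◇¬q:
1: successors {2}; ¬q there: 2:T. ✓
2: successors {3}; ¬q there: 3:F. ✗
3: successors {2, 4}; ¬q there: 2:T, 4:T. ✓
4: successors {5}; ¬q there: 5:T. ✓
5: no successors, so ◇¬q fails. ✗
— 3 worlds.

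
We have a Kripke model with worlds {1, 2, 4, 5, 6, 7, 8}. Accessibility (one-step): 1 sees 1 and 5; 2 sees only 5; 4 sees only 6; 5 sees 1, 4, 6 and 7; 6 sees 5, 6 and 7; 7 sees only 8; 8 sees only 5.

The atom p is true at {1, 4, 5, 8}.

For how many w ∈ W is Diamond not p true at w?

1: successors {1, 5}; not p there: 1:F, 5:F. ✗
2: successors {5}; not p there: 5:F. ✗
4: successors {6}; not p there: 6:T. ✓
5: successors {1, 4, 6, 7}; not p there: 1:F, 4:F, 6:T, 7:T. ✓
6: successors {5, 6, 7}; not p there: 5:F, 6:T, 7:T. ✓
7: successors {8}; not p there: 8:F. ✗
8: successors {5}; not p there: 5:F. ✗
Satisfying worlds: {4, 5, 6}.

3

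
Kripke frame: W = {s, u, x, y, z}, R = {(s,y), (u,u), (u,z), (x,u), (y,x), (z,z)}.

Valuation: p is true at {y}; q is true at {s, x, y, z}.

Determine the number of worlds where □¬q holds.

s: successors {y}; ¬q there: y:F. ✗
u: successors {u, z}; ¬q there: u:T, z:F. ✗
x: successors {u}; ¬q there: u:T. ✓
y: successors {x}; ¬q there: x:F. ✗
z: successors {z}; ¬q there: z:F. ✗
Satisfying worlds: {x}.

1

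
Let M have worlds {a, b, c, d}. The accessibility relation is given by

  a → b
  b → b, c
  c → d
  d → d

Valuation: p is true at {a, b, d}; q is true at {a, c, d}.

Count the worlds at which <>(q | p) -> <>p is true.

a: <>(q | p) is T, <>p is T. ✓
b: <>(q | p) is T, <>p is T. ✓
c: <>(q | p) is T, <>p is T. ✓
d: <>(q | p) is T, <>p is T. ✓
Satisfying worlds: {a, b, c, d}.

4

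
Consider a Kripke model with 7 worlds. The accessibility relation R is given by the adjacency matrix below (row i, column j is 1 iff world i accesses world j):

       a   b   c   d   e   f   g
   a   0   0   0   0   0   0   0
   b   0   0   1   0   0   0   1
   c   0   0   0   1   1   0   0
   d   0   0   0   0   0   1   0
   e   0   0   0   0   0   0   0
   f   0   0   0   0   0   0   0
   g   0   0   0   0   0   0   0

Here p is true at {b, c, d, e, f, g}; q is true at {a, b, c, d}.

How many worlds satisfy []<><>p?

4

a: no successors, so []<><>p holds vacuously. ✓
b: successors {c, g}; <><>p there: c:T, g:F. ✗
c: successors {d, e}; <><>p there: d:F, e:F. ✗
d: successors {f}; <><>p there: f:F. ✗
e: no successors, so []<><>p holds vacuously. ✓
f: no successors, so []<><>p holds vacuously. ✓
g: no successors, so []<><>p holds vacuously. ✓
Satisfying worlds: {a, e, f, g}.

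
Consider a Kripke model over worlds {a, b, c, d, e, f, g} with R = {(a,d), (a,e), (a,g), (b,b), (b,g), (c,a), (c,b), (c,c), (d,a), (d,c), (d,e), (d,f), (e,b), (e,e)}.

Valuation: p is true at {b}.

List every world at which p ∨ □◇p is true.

{b, e, f, g}

a: p is F, □◇p is F. ✗
b: p is T, □◇p is F. ✓
c: p is F, □◇p is F. ✗
d: p is F, □◇p is F. ✗
e: p is F, □◇p is T. ✓
f: p is F, □◇p is T. ✓
g: p is F, □◇p is T. ✓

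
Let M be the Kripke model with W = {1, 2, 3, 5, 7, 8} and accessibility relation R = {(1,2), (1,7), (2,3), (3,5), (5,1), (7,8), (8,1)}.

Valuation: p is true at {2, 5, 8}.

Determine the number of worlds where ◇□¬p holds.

1: successors {2, 7}; □¬p there: 2:T, 7:F. ✓
2: successors {3}; □¬p there: 3:F. ✗
3: successors {5}; □¬p there: 5:T. ✓
5: successors {1}; □¬p there: 1:F. ✗
7: successors {8}; □¬p there: 8:T. ✓
8: successors {1}; □¬p there: 1:F. ✗
Satisfying worlds: {1, 3, 7}.

3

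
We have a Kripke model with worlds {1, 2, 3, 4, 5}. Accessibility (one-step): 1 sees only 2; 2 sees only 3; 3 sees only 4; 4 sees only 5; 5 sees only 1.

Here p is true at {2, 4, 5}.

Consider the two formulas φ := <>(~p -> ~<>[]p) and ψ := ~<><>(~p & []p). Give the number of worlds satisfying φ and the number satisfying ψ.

For <>(~p -> ~<>[]p):
1: successors {2}; ~p -> ~<>[]p there: 2:T. ✓
2: successors {3}; ~p -> ~<>[]p there: 3:F. ✗
3: successors {4}; ~p -> ~<>[]p there: 4:T. ✓
4: successors {5}; ~p -> ~<>[]p there: 5:T. ✓
5: successors {1}; ~p -> ~<>[]p there: 1:T. ✓
— 4 worlds.
For ~<><>(~p & []p):
1: <><>(~p & []p) is T. ✗
2: <><>(~p & []p) is F. ✓
3: <><>(~p & []p) is F. ✓
4: <><>(~p & []p) is T. ✗
5: <><>(~p & []p) is F. ✓
— 3 worlds.

4 and 3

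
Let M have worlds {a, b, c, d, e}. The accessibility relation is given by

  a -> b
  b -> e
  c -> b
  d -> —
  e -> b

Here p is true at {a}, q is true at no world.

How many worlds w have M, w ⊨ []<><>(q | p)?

a: successors {b}; <><>(q | p) there: b:F. ✗
b: successors {e}; <><>(q | p) there: e:F. ✗
c: successors {b}; <><>(q | p) there: b:F. ✗
d: no successors, so []<><>(q | p) holds vacuously. ✓
e: successors {b}; <><>(q | p) there: b:F. ✗
Satisfying worlds: {d}.

1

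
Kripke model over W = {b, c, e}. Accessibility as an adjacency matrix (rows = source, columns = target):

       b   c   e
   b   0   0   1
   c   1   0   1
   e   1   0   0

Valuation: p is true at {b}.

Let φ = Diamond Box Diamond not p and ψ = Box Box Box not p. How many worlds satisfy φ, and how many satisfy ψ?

2 and 1

For Diamond Box Diamond not p:
b: successors {e}; Box Diamond not p there: e:T. ✓
c: successors {b, e}; Box Diamond not p there: b:F, e:T. ✓
e: successors {b}; Box Diamond not p there: b:F. ✗
— 2 worlds.
For Box Box Box not p:
b: successors {e}; Box Box not p there: e:T. ✓
c: successors {b, e}; Box Box not p there: b:F, e:T. ✗
e: successors {b}; Box Box not p there: b:F. ✗
— 1 world.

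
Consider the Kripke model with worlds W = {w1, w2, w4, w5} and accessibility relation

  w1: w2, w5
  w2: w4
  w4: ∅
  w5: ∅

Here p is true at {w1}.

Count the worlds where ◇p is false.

w1: successors {w2, w5}; p there: w2:F, w5:F. ✗
w2: successors {w4}; p there: w4:F. ✗
w4: no successors, so ◇p fails. ✗
w5: no successors, so ◇p fails. ✗
Satisfying worlds: ∅.
So ◇p fails at the other 4 worlds.

4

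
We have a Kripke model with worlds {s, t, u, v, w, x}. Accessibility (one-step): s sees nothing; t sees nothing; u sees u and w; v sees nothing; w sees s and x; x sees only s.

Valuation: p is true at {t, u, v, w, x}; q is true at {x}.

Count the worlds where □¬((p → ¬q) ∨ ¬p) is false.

3

s: no successors, so □¬((p → ¬q) ∨ ¬p) holds vacuously. ✓
t: no successors, so □¬((p → ¬q) ∨ ¬p) holds vacuously. ✓
u: successors {u, w}; ¬((p → ¬q) ∨ ¬p) there: u:F, w:F. ✗
v: no successors, so □¬((p → ¬q) ∨ ¬p) holds vacuously. ✓
w: successors {s, x}; ¬((p → ¬q) ∨ ¬p) there: s:F, x:T. ✗
x: successors {s}; ¬((p → ¬q) ∨ ¬p) there: s:F. ✗
Satisfying worlds: {s, t, v}.
So □¬((p → ¬q) ∨ ¬p) fails at the other 3 worlds.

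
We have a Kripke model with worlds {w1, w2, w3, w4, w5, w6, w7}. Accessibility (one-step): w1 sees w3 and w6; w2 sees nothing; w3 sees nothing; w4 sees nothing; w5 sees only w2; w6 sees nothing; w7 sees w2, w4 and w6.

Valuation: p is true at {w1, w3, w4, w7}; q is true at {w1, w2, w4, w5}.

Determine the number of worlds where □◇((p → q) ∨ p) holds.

w1: successors {w3, w6}; ◇((p → q) ∨ p) there: w3:F, w6:F. ✗
w2: no successors, so □◇((p → q) ∨ p) holds vacuously. ✓
w3: no successors, so □◇((p → q) ∨ p) holds vacuously. ✓
w4: no successors, so □◇((p → q) ∨ p) holds vacuously. ✓
w5: successors {w2}; ◇((p → q) ∨ p) there: w2:F. ✗
w6: no successors, so □◇((p → q) ∨ p) holds vacuously. ✓
w7: successors {w2, w4, w6}; ◇((p → q) ∨ p) there: w2:F, w4:F, w6:F. ✗
Satisfying worlds: {w2, w3, w4, w6}.

4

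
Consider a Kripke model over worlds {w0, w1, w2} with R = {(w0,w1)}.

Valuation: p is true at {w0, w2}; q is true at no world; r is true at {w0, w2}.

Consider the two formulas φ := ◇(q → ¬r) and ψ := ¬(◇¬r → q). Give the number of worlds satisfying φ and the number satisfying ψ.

For ◇(q → ¬r):
w0: successors {w1}; q → ¬r there: w1:T. ✓
w1: no successors, so ◇(q → ¬r) fails. ✗
w2: no successors, so ◇(q → ¬r) fails. ✗
— 1 world.
For ¬(◇¬r → q):
w0: ◇¬r → q is F. ✓
w1: ◇¬r → q is T. ✗
w2: ◇¬r → q is T. ✗
— 1 world.

1 and 1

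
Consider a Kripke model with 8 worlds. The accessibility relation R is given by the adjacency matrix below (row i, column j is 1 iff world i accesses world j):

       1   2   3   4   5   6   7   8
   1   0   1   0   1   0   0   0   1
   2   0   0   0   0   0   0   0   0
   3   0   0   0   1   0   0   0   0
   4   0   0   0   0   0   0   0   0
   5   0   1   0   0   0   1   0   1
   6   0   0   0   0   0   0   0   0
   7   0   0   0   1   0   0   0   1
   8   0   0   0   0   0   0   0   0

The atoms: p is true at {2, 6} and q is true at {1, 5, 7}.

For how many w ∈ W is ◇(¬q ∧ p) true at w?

1: successors {2, 4, 8}; ¬q ∧ p there: 2:T, 4:F, 8:F. ✓
2: no successors, so ◇(¬q ∧ p) fails. ✗
3: successors {4}; ¬q ∧ p there: 4:F. ✗
4: no successors, so ◇(¬q ∧ p) fails. ✗
5: successors {2, 6, 8}; ¬q ∧ p there: 2:T, 6:T, 8:F. ✓
6: no successors, so ◇(¬q ∧ p) fails. ✗
7: successors {4, 8}; ¬q ∧ p there: 4:F, 8:F. ✗
8: no successors, so ◇(¬q ∧ p) fails. ✗
Satisfying worlds: {1, 5}.

2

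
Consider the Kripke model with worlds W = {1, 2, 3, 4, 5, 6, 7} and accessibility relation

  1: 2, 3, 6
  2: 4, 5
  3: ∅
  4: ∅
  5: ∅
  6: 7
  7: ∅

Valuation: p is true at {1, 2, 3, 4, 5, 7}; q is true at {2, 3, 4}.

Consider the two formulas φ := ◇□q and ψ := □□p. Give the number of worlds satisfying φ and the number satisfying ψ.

3 and 7

For ◇□q:
1: successors {2, 3, 6}; □q there: 2:F, 3:T, 6:F. ✓
2: successors {4, 5}; □q there: 4:T, 5:T. ✓
3: no successors, so ◇□q fails. ✗
4: no successors, so ◇□q fails. ✗
5: no successors, so ◇□q fails. ✗
6: successors {7}; □q there: 7:T. ✓
7: no successors, so ◇□q fails. ✗
— 3 worlds.
For □□p:
1: successors {2, 3, 6}; □p there: 2:T, 3:T, 6:T. ✓
2: successors {4, 5}; □p there: 4:T, 5:T. ✓
3: no successors, so □□p holds vacuously. ✓
4: no successors, so □□p holds vacuously. ✓
5: no successors, so □□p holds vacuously. ✓
6: successors {7}; □p there: 7:T. ✓
7: no successors, so □□p holds vacuously. ✓
— 7 worlds.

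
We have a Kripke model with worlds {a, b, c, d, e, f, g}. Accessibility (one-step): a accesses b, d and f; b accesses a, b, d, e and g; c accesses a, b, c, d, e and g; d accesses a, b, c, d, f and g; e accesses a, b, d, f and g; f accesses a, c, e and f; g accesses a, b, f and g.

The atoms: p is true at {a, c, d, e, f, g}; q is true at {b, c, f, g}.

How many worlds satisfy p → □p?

2

a: p is T, □p is F. ✗
b: p is F, □p is F. ✓
c: p is T, □p is F. ✗
d: p is T, □p is F. ✗
e: p is T, □p is F. ✗
f: p is T, □p is T. ✓
g: p is T, □p is F. ✗
Satisfying worlds: {b, f}.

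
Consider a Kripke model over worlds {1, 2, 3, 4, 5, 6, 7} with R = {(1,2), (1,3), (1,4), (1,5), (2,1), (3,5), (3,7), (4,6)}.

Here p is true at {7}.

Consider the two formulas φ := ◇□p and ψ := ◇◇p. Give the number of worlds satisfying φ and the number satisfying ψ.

For ◇□p:
1: successors {2, 3, 4, 5}; □p there: 2:F, 3:F, 4:F, 5:T. ✓
2: successors {1}; □p there: 1:F. ✗
3: successors {5, 7}; □p there: 5:T, 7:T. ✓
4: successors {6}; □p there: 6:T. ✓
5: no successors, so ◇□p fails. ✗
6: no successors, so ◇□p fails. ✗
7: no successors, so ◇□p fails. ✗
— 3 worlds.
For ◇◇p:
1: successors {2, 3, 4, 5}; ◇p there: 2:F, 3:T, 4:F, 5:F. ✓
2: successors {1}; ◇p there: 1:F. ✗
3: successors {5, 7}; ◇p there: 5:F, 7:F. ✗
4: successors {6}; ◇p there: 6:F. ✗
5: no successors, so ◇◇p fails. ✗
6: no successors, so ◇◇p fails. ✗
7: no successors, so ◇◇p fails. ✗
— 1 world.

3 and 1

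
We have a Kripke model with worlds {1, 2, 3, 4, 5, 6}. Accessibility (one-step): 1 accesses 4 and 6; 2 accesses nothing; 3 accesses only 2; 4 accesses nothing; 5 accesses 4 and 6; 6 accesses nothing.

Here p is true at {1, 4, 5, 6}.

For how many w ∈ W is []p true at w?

5

1: successors {4, 6}; p there: 4:T, 6:T. ✓
2: no successors, so []p holds vacuously. ✓
3: successors {2}; p there: 2:F. ✗
4: no successors, so []p holds vacuously. ✓
5: successors {4, 6}; p there: 4:T, 6:T. ✓
6: no successors, so []p holds vacuously. ✓
Satisfying worlds: {1, 2, 4, 5, 6}.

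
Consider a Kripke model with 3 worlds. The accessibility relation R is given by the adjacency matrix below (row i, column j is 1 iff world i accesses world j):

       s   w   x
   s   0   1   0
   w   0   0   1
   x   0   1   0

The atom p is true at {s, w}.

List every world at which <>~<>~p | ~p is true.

{w, x}

s: <>~<>~p is F, ~p is F. ✗
w: <>~<>~p is T, ~p is F. ✓
x: <>~<>~p is F, ~p is T. ✓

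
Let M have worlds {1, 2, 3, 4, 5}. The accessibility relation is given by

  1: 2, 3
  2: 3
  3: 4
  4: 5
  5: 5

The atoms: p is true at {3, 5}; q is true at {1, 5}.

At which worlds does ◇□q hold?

1: successors {2, 3}; □q there: 2:F, 3:F. ✗
2: successors {3}; □q there: 3:F. ✗
3: successors {4}; □q there: 4:T. ✓
4: successors {5}; □q there: 5:T. ✓
5: successors {5}; □q there: 5:T. ✓

{3, 4, 5}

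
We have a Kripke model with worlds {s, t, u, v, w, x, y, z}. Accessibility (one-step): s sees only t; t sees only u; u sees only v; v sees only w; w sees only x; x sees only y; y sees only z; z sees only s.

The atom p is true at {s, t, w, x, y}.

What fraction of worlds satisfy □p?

s: successors {t}; p there: t:T. ✓
t: successors {u}; p there: u:F. ✗
u: successors {v}; p there: v:F. ✗
v: successors {w}; p there: w:T. ✓
w: successors {x}; p there: x:T. ✓
x: successors {y}; p there: y:T. ✓
y: successors {z}; p there: z:F. ✗
z: successors {s}; p there: s:T. ✓
That's 5 of 8 worlds, so 5/8.

5/8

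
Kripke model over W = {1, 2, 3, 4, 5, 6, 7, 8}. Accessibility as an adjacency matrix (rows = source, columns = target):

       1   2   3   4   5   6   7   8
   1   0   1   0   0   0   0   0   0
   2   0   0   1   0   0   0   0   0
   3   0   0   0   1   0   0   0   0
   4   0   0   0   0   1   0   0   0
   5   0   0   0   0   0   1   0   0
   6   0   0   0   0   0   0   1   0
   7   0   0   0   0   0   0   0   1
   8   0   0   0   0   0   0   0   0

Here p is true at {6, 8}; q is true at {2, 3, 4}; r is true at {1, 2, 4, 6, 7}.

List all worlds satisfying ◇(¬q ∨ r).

1: successors {2}; ¬q ∨ r there: 2:T. ✓
2: successors {3}; ¬q ∨ r there: 3:F. ✗
3: successors {4}; ¬q ∨ r there: 4:T. ✓
4: successors {5}; ¬q ∨ r there: 5:T. ✓
5: successors {6}; ¬q ∨ r there: 6:T. ✓
6: successors {7}; ¬q ∨ r there: 7:T. ✓
7: successors {8}; ¬q ∨ r there: 8:T. ✓
8: no successors, so ◇(¬q ∨ r) fails. ✗

{1, 3, 4, 5, 6, 7}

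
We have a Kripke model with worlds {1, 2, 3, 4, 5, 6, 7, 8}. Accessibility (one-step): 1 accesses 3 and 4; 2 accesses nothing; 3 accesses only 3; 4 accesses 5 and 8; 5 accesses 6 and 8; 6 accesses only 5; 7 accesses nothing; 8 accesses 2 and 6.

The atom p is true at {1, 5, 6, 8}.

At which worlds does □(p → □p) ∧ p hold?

1: □(p → □p) is T, p is T. ✓
2: □(p → □p) is T, p is F. ✗
3: □(p → □p) is T, p is F. ✗
4: □(p → □p) is F, p is F. ✗
5: □(p → □p) is F, p is T. ✗
6: □(p → □p) is T, p is T. ✓
7: □(p → □p) is T, p is F. ✗
8: □(p → □p) is T, p is T. ✓

{1, 6, 8}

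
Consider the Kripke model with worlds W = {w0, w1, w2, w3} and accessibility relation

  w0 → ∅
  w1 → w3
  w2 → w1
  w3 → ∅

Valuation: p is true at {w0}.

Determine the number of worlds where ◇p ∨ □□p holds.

w0: ◇p is F, □□p is T. ✓
w1: ◇p is F, □□p is T. ✓
w2: ◇p is F, □□p is F. ✗
w3: ◇p is F, □□p is T. ✓
Satisfying worlds: {w0, w1, w3}.

3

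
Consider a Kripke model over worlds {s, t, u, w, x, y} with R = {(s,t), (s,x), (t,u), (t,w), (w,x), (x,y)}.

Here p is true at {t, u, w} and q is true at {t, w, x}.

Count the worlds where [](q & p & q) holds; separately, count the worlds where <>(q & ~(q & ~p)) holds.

2 and 2

For [](q & p & q):
s: successors {t, x}; q & p & q there: t:T, x:F. ✗
t: successors {u, w}; q & p & q there: u:F, w:T. ✗
u: no successors, so [](q & p & q) holds vacuously. ✓
w: successors {x}; q & p & q there: x:F. ✗
x: successors {y}; q & p & q there: y:F. ✗
y: no successors, so [](q & p & q) holds vacuously. ✓
— 2 worlds.
For <>(q & ~(q & ~p)):
s: successors {t, x}; q & ~(q & ~p) there: t:T, x:F. ✓
t: successors {u, w}; q & ~(q & ~p) there: u:F, w:T. ✓
u: no successors, so <>(q & ~(q & ~p)) fails. ✗
w: successors {x}; q & ~(q & ~p) there: x:F. ✗
x: successors {y}; q & ~(q & ~p) there: y:F. ✗
y: no successors, so <>(q & ~(q & ~p)) fails. ✗
— 2 worlds.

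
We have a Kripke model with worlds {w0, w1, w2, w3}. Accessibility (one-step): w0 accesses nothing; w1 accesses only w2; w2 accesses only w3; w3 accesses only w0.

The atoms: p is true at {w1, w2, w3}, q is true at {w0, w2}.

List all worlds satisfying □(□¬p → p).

w0: no successors, so □(□¬p → p) holds vacuously. ✓
w1: successors {w2}; □¬p → p there: w2:T. ✓
w2: successors {w3}; □¬p → p there: w3:T. ✓
w3: successors {w0}; □¬p → p there: w0:F. ✗

{w0, w1, w2}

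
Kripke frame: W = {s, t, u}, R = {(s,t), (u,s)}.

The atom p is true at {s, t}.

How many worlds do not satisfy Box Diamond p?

1

s: successors {t}; Diamond p there: t:F. ✗
t: no successors, so Box Diamond p holds vacuously. ✓
u: successors {s}; Diamond p there: s:T. ✓
Satisfying worlds: {t, u}.
So Box Diamond p fails at the other 1 world.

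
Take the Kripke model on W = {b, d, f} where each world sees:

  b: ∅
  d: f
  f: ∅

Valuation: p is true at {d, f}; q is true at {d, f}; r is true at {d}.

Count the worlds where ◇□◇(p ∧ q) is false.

b: no successors, so ◇□◇(p ∧ q) fails. ✗
d: successors {f}; □◇(p ∧ q) there: f:T. ✓
f: no successors, so ◇□◇(p ∧ q) fails. ✗
Satisfying worlds: {d}.
So ◇□◇(p ∧ q) fails at the other 2 worlds.

2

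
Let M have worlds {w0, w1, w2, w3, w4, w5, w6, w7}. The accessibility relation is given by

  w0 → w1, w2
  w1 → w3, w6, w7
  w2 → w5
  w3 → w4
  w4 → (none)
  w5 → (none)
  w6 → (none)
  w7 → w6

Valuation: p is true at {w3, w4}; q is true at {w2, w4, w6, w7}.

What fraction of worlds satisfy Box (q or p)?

3/4

w0: successors {w1, w2}; q or p there: w1:F, w2:T. ✗
w1: successors {w3, w6, w7}; q or p there: w3:T, w6:T, w7:T. ✓
w2: successors {w5}; q or p there: w5:F. ✗
w3: successors {w4}; q or p there: w4:T. ✓
w4: no successors, so Box (q or p) holds vacuously. ✓
w5: no successors, so Box (q or p) holds vacuously. ✓
w6: no successors, so Box (q or p) holds vacuously. ✓
w7: successors {w6}; q or p there: w6:T. ✓
That's 6 of 8 worlds, so 6/8 = 3/4.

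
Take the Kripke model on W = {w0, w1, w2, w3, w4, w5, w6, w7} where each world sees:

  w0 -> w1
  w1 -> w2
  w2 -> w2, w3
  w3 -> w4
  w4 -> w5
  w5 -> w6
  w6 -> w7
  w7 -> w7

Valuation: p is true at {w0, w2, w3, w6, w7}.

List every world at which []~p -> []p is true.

{w1, w2, w5, w6, w7}

w0: []~p is T, []p is F. ✗
w1: []~p is F, []p is T. ✓
w2: []~p is F, []p is T. ✓
w3: []~p is T, []p is F. ✗
w4: []~p is T, []p is F. ✗
w5: []~p is F, []p is T. ✓
w6: []~p is F, []p is T. ✓
w7: []~p is F, []p is T. ✓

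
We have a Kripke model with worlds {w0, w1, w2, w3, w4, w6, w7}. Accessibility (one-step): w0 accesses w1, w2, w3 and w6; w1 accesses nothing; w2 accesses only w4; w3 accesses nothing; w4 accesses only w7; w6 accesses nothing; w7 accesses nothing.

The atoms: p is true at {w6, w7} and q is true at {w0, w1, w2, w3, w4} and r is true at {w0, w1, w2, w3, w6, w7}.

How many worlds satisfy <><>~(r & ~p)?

2

w0: successors {w1, w2, w3, w6}; <>~(r & ~p) there: w1:F, w2:T, w3:F, w6:F. ✓
w1: no successors, so <><>~(r & ~p) fails. ✗
w2: successors {w4}; <>~(r & ~p) there: w4:T. ✓
w3: no successors, so <><>~(r & ~p) fails. ✗
w4: successors {w7}; <>~(r & ~p) there: w7:F. ✗
w6: no successors, so <><>~(r & ~p) fails. ✗
w7: no successors, so <><>~(r & ~p) fails. ✗
Satisfying worlds: {w0, w2}.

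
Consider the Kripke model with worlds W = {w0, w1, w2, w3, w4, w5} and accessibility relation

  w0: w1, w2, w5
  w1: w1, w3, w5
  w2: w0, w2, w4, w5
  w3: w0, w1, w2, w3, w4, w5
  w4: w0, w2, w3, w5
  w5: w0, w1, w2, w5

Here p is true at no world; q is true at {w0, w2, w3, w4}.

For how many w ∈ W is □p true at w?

w0: successors {w1, w2, w5}; p there: w1:F, w2:F, w5:F. ✗
w1: successors {w1, w3, w5}; p there: w1:F, w3:F, w5:F. ✗
w2: successors {w0, w2, w4, w5}; p there: w0:F, w2:F, w4:F, w5:F. ✗
w3: successors {w0, w1, w2, w3, w4, w5}; p there: w0:F, w1:F, w2:F, w3:F, w4:F, w5:F. ✗
w4: successors {w0, w2, w3, w5}; p there: w0:F, w2:F, w3:F, w5:F. ✗
w5: successors {w0, w1, w2, w5}; p there: w0:F, w1:F, w2:F, w5:F. ✗
Satisfying worlds: ∅.

0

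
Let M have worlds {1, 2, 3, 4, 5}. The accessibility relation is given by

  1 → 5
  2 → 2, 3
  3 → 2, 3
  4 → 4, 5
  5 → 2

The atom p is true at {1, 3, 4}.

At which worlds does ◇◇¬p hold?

{1, 2, 3, 4, 5}

1: successors {5}; ◇¬p there: 5:T. ✓
2: successors {2, 3}; ◇¬p there: 2:T, 3:T. ✓
3: successors {2, 3}; ◇¬p there: 2:T, 3:T. ✓
4: successors {4, 5}; ◇¬p there: 4:T, 5:T. ✓
5: successors {2}; ◇¬p there: 2:T. ✓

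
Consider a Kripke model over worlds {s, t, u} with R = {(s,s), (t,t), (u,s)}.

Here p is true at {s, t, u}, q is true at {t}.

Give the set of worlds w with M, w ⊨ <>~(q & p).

{s, u}

s: successors {s}; ~(q & p) there: s:T. ✓
t: successors {t}; ~(q & p) there: t:F. ✗
u: successors {s}; ~(q & p) there: s:T. ✓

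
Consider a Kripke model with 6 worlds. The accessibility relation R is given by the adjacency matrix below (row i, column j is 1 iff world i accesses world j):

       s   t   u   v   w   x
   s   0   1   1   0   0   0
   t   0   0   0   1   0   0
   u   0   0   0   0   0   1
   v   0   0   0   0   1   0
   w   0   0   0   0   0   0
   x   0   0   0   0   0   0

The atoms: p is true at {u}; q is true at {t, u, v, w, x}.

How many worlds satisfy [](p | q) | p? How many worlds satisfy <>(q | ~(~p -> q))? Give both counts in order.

For [](p | q) | p:
s: [](p | q) is T, p is F. ✓
t: [](p | q) is T, p is F. ✓
u: [](p | q) is T, p is T. ✓
v: [](p | q) is T, p is F. ✓
w: [](p | q) is T, p is F. ✓
x: [](p | q) is T, p is F. ✓
— 6 worlds.
For <>(q | ~(~p -> q)):
s: successors {t, u}; q | ~(~p -> q) there: t:T, u:T. ✓
t: successors {v}; q | ~(~p -> q) there: v:T. ✓
u: successors {x}; q | ~(~p -> q) there: x:T. ✓
v: successors {w}; q | ~(~p -> q) there: w:T. ✓
w: no successors, so <>(q | ~(~p -> q)) fails. ✗
x: no successors, so <>(q | ~(~p -> q)) fails. ✗
— 4 worlds.

6 and 4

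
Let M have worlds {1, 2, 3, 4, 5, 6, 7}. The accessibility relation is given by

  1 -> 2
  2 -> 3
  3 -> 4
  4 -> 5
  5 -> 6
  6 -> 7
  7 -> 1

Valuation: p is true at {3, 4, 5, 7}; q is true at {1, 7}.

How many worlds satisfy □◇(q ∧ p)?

1

1: successors {2}; ◇(q ∧ p) there: 2:F. ✗
2: successors {3}; ◇(q ∧ p) there: 3:F. ✗
3: successors {4}; ◇(q ∧ p) there: 4:F. ✗
4: successors {5}; ◇(q ∧ p) there: 5:F. ✗
5: successors {6}; ◇(q ∧ p) there: 6:T. ✓
6: successors {7}; ◇(q ∧ p) there: 7:F. ✗
7: successors {1}; ◇(q ∧ p) there: 1:F. ✗
Satisfying worlds: {5}.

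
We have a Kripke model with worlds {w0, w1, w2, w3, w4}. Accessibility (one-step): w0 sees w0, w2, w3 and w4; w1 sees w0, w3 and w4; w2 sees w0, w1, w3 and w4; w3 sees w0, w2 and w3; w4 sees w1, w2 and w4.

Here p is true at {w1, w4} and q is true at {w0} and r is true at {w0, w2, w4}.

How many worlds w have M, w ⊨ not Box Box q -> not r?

2

w0: not Box Box q is T, not r is F. ✗
w1: not Box Box q is T, not r is T. ✓
w2: not Box Box q is T, not r is F. ✗
w3: not Box Box q is T, not r is T. ✓
w4: not Box Box q is T, not r is F. ✗
Satisfying worlds: {w1, w3}.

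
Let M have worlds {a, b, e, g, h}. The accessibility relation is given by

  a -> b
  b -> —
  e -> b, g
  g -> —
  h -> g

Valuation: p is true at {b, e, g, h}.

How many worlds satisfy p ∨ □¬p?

4

a: p is F, □¬p is F. ✗
b: p is T, □¬p is T. ✓
e: p is T, □¬p is F. ✓
g: p is T, □¬p is T. ✓
h: p is T, □¬p is F. ✓
Satisfying worlds: {b, e, g, h}.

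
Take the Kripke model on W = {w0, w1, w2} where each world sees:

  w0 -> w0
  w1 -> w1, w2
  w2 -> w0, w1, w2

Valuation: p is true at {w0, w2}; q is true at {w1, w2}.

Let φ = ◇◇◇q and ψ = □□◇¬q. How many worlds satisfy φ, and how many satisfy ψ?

For ◇◇◇q:
w0: successors {w0}; ◇◇q there: w0:F. ✗
w1: successors {w1, w2}; ◇◇q there: w1:T, w2:T. ✓
w2: successors {w0, w1, w2}; ◇◇q there: w0:F, w1:T, w2:T. ✓
— 2 worlds.
For □□◇¬q:
w0: successors {w0}; □◇¬q there: w0:T. ✓
w1: successors {w1, w2}; □◇¬q there: w1:F, w2:F. ✗
w2: successors {w0, w1, w2}; □◇¬q there: w0:T, w1:F, w2:F. ✗
— 1 world.

2 and 1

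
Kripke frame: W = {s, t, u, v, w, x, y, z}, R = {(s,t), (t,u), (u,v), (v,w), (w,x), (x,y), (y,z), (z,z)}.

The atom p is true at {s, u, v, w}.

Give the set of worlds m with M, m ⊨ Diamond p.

{t, u, v}

s: successors {t}; p there: t:F. ✗
t: successors {u}; p there: u:T. ✓
u: successors {v}; p there: v:T. ✓
v: successors {w}; p there: w:T. ✓
w: successors {x}; p there: x:F. ✗
x: successors {y}; p there: y:F. ✗
y: successors {z}; p there: z:F. ✗
z: successors {z}; p there: z:F. ✗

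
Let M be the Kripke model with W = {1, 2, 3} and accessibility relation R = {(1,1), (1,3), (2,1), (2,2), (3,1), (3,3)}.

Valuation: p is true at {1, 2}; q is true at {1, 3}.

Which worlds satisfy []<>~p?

1: successors {1, 3}; <>~p there: 1:T, 3:T. ✓
2: successors {1, 2}; <>~p there: 1:T, 2:F. ✗
3: successors {1, 3}; <>~p there: 1:T, 3:T. ✓

{1, 3}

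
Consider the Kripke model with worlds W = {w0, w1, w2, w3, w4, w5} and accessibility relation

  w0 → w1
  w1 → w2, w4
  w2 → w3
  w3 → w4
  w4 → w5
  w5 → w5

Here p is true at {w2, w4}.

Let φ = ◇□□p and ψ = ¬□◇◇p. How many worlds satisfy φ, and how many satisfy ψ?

1 and 6

For ◇□□p:
w0: successors {w1}; □□p there: w1:F. ✗
w1: successors {w2, w4}; □□p there: w2:T, w4:F. ✓
w2: successors {w3}; □□p there: w3:F. ✗
w3: successors {w4}; □□p there: w4:F. ✗
w4: successors {w5}; □□p there: w5:F. ✗
w5: successors {w5}; □□p there: w5:F. ✗
— 1 world.
For ¬□◇◇p:
w0: □◇◇p is F. ✓
w1: □◇◇p is F. ✓
w2: □◇◇p is F. ✓
w3: □◇◇p is F. ✓
w4: □◇◇p is F. ✓
w5: □◇◇p is F. ✓
— 6 worlds.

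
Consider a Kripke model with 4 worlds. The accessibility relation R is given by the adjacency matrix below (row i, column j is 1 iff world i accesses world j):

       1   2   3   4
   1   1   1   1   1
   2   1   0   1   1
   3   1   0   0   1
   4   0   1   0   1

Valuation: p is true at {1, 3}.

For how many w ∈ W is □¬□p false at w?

0

1: successors {1, 2, 3, 4}; ¬□p there: 1:T, 2:T, 3:T, 4:T. ✓
2: successors {1, 3, 4}; ¬□p there: 1:T, 3:T, 4:T. ✓
3: successors {1, 4}; ¬□p there: 1:T, 4:T. ✓
4: successors {2, 4}; ¬□p there: 2:T, 4:T. ✓
Satisfying worlds: {1, 2, 3, 4}.
So □¬□p fails at the other 0 worlds.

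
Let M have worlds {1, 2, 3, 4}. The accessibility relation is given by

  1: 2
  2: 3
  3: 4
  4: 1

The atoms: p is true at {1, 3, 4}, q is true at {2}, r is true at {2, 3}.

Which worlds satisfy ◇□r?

1: successors {2}; □r there: 2:T. ✓
2: successors {3}; □r there: 3:F. ✗
3: successors {4}; □r there: 4:F. ✗
4: successors {1}; □r there: 1:T. ✓

{1, 4}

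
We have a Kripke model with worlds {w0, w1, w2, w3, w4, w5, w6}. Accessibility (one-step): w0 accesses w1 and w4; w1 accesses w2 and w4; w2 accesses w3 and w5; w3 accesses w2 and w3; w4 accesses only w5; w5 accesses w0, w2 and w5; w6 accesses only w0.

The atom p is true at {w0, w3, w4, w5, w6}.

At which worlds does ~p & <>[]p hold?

w0: ~p is F, <>[]p is T. ✗
w1: ~p is T, <>[]p is T. ✓
w2: ~p is T, <>[]p is F. ✗
w3: ~p is F, <>[]p is T. ✗
w4: ~p is F, <>[]p is F. ✗
w5: ~p is F, <>[]p is T. ✗
w6: ~p is F, <>[]p is F. ✗

{w1}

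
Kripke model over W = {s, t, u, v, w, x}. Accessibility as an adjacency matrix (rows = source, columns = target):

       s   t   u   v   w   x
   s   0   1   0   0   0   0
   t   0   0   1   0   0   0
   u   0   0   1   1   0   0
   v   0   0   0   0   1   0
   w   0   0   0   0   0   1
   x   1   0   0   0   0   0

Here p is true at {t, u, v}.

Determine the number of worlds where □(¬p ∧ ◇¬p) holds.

s: successors {t}; ¬p ∧ ◇¬p there: t:F. ✗
t: successors {u}; ¬p ∧ ◇¬p there: u:F. ✗
u: successors {u, v}; ¬p ∧ ◇¬p there: u:F, v:F. ✗
v: successors {w}; ¬p ∧ ◇¬p there: w:T. ✓
w: successors {x}; ¬p ∧ ◇¬p there: x:T. ✓
x: successors {s}; ¬p ∧ ◇¬p there: s:F. ✗
Satisfying worlds: {v, w}.

2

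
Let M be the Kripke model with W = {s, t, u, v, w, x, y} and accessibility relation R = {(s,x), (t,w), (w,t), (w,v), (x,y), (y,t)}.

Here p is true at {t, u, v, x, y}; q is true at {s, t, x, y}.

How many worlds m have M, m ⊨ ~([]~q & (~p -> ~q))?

4

s: []~q & (~p -> ~q) is F. ✓
t: []~q & (~p -> ~q) is T. ✗
u: []~q & (~p -> ~q) is T. ✗
v: []~q & (~p -> ~q) is T. ✗
w: []~q & (~p -> ~q) is F. ✓
x: []~q & (~p -> ~q) is F. ✓
y: []~q & (~p -> ~q) is F. ✓
Satisfying worlds: {s, w, x, y}.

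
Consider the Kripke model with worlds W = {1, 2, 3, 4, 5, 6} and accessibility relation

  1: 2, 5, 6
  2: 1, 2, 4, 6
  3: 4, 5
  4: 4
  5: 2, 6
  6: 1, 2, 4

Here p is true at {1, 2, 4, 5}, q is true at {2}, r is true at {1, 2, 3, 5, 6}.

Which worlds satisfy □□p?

1: successors {2, 5, 6}; □p there: 2:F, 5:F, 6:T. ✗
2: successors {1, 2, 4, 6}; □p there: 1:F, 2:F, 4:T, 6:T. ✗
3: successors {4, 5}; □p there: 4:T, 5:F. ✗
4: successors {4}; □p there: 4:T. ✓
5: successors {2, 6}; □p there: 2:F, 6:T. ✗
6: successors {1, 2, 4}; □p there: 1:F, 2:F, 4:T. ✗

{4}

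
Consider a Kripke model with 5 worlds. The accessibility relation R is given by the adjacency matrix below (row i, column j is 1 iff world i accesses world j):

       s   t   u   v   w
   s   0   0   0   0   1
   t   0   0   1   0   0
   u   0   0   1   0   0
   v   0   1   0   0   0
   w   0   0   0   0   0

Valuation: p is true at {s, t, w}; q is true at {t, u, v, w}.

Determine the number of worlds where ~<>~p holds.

s: <>~p is F. ✓
t: <>~p is T. ✗
u: <>~p is T. ✗
v: <>~p is F. ✓
w: <>~p is F. ✓
Satisfying worlds: {s, v, w}.

3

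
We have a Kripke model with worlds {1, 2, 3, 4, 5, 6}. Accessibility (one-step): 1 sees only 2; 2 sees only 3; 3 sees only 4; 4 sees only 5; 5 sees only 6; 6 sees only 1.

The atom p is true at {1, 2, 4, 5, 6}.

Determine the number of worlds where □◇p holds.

1: successors {2}; ◇p there: 2:F. ✗
2: successors {3}; ◇p there: 3:T. ✓
3: successors {4}; ◇p there: 4:T. ✓
4: successors {5}; ◇p there: 5:T. ✓
5: successors {6}; ◇p there: 6:T. ✓
6: successors {1}; ◇p there: 1:T. ✓
Satisfying worlds: {2, 3, 4, 5, 6}.

5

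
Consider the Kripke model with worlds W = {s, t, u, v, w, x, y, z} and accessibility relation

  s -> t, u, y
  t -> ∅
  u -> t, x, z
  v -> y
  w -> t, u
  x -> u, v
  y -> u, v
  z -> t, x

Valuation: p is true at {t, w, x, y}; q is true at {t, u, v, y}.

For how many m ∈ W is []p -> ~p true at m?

7

s: []p is F, ~p is T. ✓
t: []p is T, ~p is F. ✗
u: []p is F, ~p is T. ✓
v: []p is T, ~p is T. ✓
w: []p is F, ~p is F. ✓
x: []p is F, ~p is F. ✓
y: []p is F, ~p is F. ✓
z: []p is T, ~p is T. ✓
Satisfying worlds: {s, u, v, w, x, y, z}.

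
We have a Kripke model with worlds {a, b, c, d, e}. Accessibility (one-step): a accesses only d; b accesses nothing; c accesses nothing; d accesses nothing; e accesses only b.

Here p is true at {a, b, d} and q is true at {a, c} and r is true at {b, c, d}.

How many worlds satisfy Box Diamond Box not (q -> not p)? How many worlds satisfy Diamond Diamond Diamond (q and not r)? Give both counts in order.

3 and 0

For Box Diamond Box not (q -> not p):
a: successors {d}; Diamond Box not (q -> not p) there: d:F. ✗
b: no successors, so Box Diamond Box not (q -> not p) holds vacuously. ✓
c: no successors, so Box Diamond Box not (q -> not p) holds vacuously. ✓
d: no successors, so Box Diamond Box not (q -> not p) holds vacuously. ✓
e: successors {b}; Diamond Box not (q -> not p) there: b:F. ✗
— 3 worlds.
For Diamond Diamond Diamond (q and not r):
a: successors {d}; Diamond Diamond (q and not r) there: d:F. ✗
b: no successors, so Diamond Diamond Diamond (q and not r) fails. ✗
c: no successors, so Diamond Diamond Diamond (q and not r) fails. ✗
d: no successors, so Diamond Diamond Diamond (q and not r) fails. ✗
e: successors {b}; Diamond Diamond (q and not r) there: b:F. ✗
— 0 worlds.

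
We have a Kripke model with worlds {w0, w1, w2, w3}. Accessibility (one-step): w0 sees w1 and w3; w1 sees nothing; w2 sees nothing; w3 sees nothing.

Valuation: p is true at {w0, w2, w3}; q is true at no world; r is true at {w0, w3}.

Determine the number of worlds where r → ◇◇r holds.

w0: r is T, ◇◇r is F. ✗
w1: r is F, ◇◇r is F. ✓
w2: r is F, ◇◇r is F. ✓
w3: r is T, ◇◇r is F. ✗
Satisfying worlds: {w1, w2}.

2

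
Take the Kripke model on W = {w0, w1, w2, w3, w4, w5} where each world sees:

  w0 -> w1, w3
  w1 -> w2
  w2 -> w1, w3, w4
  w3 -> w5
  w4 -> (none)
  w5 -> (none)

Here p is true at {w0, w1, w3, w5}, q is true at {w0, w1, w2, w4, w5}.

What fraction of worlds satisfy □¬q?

w0: successors {w1, w3}; ¬q there: w1:F, w3:T. ✗
w1: successors {w2}; ¬q there: w2:F. ✗
w2: successors {w1, w3, w4}; ¬q there: w1:F, w3:T, w4:F. ✗
w3: successors {w5}; ¬q there: w5:F. ✗
w4: no successors, so □¬q holds vacuously. ✓
w5: no successors, so □¬q holds vacuously. ✓
That's 2 of 6 worlds, so 2/6 = 1/3.

1/3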